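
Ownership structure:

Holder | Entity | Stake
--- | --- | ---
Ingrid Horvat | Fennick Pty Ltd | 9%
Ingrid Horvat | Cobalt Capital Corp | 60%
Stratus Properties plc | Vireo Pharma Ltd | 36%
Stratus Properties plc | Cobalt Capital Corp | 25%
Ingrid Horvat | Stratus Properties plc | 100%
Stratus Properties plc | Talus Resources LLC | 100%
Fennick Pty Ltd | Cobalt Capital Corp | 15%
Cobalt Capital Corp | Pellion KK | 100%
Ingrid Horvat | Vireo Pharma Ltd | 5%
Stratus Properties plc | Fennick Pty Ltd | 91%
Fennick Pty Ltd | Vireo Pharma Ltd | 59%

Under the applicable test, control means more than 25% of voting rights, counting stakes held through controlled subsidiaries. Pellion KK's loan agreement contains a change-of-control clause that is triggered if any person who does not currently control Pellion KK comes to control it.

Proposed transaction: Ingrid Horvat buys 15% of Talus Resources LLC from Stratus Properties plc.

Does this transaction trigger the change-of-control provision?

The purchase adds only to Ingrid's holdings (Stratus's stake shrinks), so Ingrid is the only person who could newly come to control Pellion.
Ingrid holds 100% of Stratus, so Ingrid controls Stratus.
Stratus and Ingrid together hold 91% + 9% = 100% of Fennick, so Ingrid controls Fennick.
Ingrid and Fennick and Stratus together hold 60% + 15% + 25% = 100% of Cobalt, so Ingrid controls Cobalt.
Cobalt holds 100% of Pellion, so Ingrid controls Pellion.
So Ingrid already controls Pellion before the transaction.
After the purchase, Ingrid holds 15% of Talus directly, and Stratus's stake falls to 85%.
Ingrid controlled Pellion already, so this is not a new person acquiring control; every other person's position is unchanged or reduced.
No new person acquires control, so the clause is not triggered.

No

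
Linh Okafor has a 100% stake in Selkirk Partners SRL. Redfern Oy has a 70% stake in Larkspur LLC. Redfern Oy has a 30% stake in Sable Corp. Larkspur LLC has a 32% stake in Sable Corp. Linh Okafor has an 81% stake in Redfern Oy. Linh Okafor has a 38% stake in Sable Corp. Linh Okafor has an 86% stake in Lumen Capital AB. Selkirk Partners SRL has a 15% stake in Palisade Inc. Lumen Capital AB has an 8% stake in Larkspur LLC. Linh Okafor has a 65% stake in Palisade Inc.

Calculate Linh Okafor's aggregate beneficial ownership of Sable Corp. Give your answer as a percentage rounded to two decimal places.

Linh reaches Sable along 4 paths.
Via Redfern: 81% × 30% = 24.3%.
Via Redfern → Larkspur: 81% × 70% × 32% = 18.144%.
Via Lumen → Larkspur: 86% × 8% × 32% = 2.2016%.
Direct stake: 38% = 38%.
Total: 24.3% + 18.144% + 2.2016% + 38% = 82.6456%.
Rounded: 82.65%.

82.65%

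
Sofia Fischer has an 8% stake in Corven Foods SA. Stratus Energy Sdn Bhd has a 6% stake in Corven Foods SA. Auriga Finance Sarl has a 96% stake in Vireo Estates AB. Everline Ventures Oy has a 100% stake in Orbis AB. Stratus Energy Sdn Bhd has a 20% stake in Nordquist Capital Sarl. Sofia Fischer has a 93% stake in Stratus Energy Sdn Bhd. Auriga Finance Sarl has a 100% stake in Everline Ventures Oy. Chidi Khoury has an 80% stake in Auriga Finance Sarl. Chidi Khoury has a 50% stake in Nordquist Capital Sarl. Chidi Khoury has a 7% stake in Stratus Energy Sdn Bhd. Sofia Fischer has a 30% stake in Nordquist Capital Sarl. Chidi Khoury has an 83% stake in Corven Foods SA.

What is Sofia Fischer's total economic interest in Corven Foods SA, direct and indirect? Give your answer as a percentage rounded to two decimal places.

Sofia reaches Corven along 2 paths.
Via Stratus: 93% × 6% = 5.58%.
Direct stake: 8% = 8%.
Total: 5.58% + 8% = 13.58%.

13.58%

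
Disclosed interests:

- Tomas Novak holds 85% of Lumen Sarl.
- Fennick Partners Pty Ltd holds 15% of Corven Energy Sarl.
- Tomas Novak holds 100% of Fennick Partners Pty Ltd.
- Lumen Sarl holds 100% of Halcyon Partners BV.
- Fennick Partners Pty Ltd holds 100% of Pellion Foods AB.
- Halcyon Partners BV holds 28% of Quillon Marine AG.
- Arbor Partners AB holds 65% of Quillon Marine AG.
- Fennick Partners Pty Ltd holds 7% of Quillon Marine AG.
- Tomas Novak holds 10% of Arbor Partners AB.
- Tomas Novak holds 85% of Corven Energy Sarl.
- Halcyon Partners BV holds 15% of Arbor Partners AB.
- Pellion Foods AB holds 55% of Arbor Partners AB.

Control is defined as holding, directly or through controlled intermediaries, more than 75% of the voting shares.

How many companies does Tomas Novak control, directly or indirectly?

7

Tomas holds 85% of Lumen, so Tomas controls Lumen.
Tomas holds 100% of Fennick, so Tomas controls Fennick.
Lumen holds 100% of Halcyon, so Tomas controls Halcyon.
Fennick holds 100% of Pellion, so Tomas controls Pellion.
Tomas and Pellion and Halcyon together hold 10% + 55% + 15% = 80% of Arbor, so Tomas controls Arbor.
Arbor and Halcyon and Fennick together hold 65% + 28% + 7% = 100% of Quillon, so Tomas controls Quillon.
Fennick and Tomas together hold 15% + 85% = 100% of Corven, so Tomas controls Corven.
Tomas controls 7 companies.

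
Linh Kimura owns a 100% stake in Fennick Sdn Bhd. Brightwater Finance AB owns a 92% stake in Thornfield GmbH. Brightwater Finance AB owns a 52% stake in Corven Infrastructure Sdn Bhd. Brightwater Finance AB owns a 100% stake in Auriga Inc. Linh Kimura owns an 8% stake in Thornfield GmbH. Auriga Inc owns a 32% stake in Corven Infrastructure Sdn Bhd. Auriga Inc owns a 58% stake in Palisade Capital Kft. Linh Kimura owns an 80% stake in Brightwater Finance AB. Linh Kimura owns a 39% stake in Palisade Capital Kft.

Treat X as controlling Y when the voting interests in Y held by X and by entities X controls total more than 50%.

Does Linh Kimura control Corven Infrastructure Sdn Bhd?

Yes

Linh holds 80% of Brightwater, so Linh controls Brightwater.
Brightwater holds 100% of Auriga, so Linh controls Auriga.
Brightwater and Auriga together hold 52% + 32% = 84% of Corven, so Linh controls Corven.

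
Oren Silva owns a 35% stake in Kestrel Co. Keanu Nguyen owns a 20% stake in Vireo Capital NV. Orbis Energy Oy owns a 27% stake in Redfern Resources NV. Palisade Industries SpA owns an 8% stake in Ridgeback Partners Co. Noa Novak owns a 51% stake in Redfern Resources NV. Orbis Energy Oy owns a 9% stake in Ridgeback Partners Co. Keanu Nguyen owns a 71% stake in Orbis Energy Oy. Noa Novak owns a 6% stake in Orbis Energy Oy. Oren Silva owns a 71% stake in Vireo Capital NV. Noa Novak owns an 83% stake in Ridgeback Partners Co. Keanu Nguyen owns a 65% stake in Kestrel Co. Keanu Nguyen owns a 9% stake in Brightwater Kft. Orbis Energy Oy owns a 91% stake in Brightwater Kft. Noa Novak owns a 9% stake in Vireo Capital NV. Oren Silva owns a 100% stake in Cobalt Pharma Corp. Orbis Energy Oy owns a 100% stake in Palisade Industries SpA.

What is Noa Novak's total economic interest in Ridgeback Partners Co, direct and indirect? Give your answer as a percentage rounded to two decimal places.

84.02%

Noa reaches Ridgeback along 3 paths.
Via Orbis → Palisade: 6% × 100% × 8% = 0.48%.
Direct stake: 83% = 83%.
Via Orbis: 6% × 9% = 0.54%.
Total: 0.48% + 83% + 0.54% = 84.02%.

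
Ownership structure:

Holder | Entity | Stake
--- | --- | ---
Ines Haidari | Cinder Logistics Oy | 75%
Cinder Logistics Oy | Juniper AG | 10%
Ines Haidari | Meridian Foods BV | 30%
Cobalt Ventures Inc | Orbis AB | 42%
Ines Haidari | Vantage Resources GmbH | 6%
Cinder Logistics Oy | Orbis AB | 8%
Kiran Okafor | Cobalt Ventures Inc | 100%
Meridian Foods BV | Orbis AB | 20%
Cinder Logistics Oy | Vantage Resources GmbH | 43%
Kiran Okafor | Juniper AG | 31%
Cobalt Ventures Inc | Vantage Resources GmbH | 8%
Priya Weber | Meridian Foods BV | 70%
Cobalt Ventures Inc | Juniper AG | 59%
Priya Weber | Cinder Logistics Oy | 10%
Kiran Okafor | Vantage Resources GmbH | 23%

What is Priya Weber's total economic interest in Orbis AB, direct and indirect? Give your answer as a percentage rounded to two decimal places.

14.80%

Priya reaches Orbis along 2 paths.
Via Cinder: 10% × 8% = 0.8%.
Via Meridian: 70% × 20% = 14%.
Total: 0.8% + 14% = 14.8%.
Rounded: 14.80%.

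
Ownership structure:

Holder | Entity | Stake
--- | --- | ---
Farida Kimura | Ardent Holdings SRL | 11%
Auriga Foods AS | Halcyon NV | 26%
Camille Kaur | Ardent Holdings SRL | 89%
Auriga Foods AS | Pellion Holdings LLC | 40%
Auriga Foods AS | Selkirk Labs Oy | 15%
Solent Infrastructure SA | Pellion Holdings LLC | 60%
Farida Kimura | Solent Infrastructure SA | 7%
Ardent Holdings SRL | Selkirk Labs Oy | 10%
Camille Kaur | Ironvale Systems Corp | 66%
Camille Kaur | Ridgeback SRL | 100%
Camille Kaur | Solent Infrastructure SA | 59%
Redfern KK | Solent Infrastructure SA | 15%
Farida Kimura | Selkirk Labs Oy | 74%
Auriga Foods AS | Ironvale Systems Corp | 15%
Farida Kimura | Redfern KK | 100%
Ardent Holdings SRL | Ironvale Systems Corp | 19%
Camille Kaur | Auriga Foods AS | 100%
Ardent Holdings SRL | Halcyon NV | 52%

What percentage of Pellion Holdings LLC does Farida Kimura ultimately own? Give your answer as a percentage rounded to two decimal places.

13.20%

Farida reaches Pellion along 2 paths.
Via Solent: 7% × 60% = 4.2%.
Via Redfern → Solent: 100% × 15% × 60% = 9%.
Total: 4.2% + 9% = 13.2%.
Rounded: 13.20%.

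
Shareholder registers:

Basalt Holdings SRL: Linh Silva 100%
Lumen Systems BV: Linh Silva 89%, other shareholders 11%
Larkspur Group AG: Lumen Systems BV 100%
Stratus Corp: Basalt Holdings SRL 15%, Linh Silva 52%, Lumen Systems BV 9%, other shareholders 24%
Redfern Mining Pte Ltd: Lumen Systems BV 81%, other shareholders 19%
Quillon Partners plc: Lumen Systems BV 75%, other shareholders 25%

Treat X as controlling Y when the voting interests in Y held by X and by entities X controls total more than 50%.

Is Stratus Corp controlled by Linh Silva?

Linh holds 89% of Lumen, so Linh controls Lumen.
Linh holds 100% of Basalt, so Linh controls Basalt.
Basalt and Linh and Lumen together hold 15% + 52% + 9% = 76% of Stratus, so Linh controls Stratus.

Yes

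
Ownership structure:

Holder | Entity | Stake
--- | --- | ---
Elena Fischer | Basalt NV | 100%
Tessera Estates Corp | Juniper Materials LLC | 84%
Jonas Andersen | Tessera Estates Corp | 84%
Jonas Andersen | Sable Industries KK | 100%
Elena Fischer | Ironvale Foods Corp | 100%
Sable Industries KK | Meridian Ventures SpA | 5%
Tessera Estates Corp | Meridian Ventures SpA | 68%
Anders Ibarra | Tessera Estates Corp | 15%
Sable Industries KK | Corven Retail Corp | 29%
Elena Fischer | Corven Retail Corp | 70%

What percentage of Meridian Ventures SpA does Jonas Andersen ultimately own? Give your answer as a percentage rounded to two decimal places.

Jonas reaches Meridian along 2 paths.
Via Sable: 100% × 5% = 5%.
Via Tessera: 84% × 68% = 57.12%.
Total: 5% + 57.12% = 62.12%.

62.12%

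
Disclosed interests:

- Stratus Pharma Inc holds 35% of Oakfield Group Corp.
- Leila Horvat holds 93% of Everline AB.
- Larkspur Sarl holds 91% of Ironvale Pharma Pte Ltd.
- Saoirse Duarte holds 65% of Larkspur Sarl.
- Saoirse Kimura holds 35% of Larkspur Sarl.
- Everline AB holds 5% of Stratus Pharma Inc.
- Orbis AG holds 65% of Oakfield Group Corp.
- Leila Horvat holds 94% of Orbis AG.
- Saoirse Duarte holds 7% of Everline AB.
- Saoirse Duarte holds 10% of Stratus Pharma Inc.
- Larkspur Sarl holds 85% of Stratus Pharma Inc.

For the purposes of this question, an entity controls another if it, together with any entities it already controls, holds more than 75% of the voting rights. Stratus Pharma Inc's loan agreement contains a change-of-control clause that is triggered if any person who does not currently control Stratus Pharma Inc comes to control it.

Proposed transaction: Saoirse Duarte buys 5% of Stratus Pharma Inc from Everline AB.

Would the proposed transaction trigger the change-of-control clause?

No

The purchase adds only to Saoirse Duarte's holdings (Everline's stake shrinks), so Saoirse Duarte is the only person who could newly come to control Stratus.
Saoirse Duarte's largest direct stake is 65% in Larkspur, which does not meet the threshold, so Saoirse Duarte controls no company.
In Stratus, Saoirse Duarte's side holds only 10%, not > 75%.
So before the transaction, Saoirse Duarte does not control Stratus.
After the purchase, Saoirse Duarte's direct stake in Stratus rises to 10% + 5% = 15%, and Everline's stake falls to 0%.
After the transaction, Saoirse Duarte's side holds 15% of Stratus, not > 75%, so Saoirse Duarte still does not control Stratus.
No new person acquires control, so the clause is not triggered.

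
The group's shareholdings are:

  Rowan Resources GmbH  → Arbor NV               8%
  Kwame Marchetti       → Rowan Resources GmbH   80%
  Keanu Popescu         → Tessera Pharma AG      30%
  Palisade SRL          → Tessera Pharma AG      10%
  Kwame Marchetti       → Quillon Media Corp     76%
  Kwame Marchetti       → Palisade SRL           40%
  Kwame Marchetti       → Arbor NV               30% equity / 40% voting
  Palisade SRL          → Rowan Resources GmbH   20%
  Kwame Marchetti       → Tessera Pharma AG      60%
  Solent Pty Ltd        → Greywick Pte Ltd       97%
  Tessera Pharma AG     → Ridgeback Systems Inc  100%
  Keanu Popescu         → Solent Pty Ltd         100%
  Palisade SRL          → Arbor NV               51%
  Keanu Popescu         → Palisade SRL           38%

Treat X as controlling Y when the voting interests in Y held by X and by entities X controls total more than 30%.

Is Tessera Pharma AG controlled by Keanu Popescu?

Keanu holds 38% of Palisade, so Keanu controls Palisade.
Keanu and Palisade together hold 30% + 10% = 40% of Tessera, so Keanu controls Tessera.

Yes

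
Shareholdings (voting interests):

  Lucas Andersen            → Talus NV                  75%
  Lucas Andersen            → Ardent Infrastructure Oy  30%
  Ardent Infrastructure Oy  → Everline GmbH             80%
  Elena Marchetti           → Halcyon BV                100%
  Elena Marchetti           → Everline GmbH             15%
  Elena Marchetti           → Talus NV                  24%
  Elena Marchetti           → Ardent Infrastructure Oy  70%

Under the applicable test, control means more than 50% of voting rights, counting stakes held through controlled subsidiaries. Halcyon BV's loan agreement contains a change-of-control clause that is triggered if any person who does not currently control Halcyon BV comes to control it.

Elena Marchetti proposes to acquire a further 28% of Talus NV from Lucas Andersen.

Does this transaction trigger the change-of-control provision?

The purchase adds only to Elena's holdings (Lucas's stake shrinks), so Elena is the only person who could newly come to control Halcyon.
Elena holds 100% of Halcyon, so Elena controls Halcyon.
So Elena already controls Halcyon before the transaction.
After the purchase, Elena's direct stake in Talus rises to 24% + 28% = 52%, and Lucas's stake falls to 47%.
Elena controlled Halcyon already, so this is not a new person acquiring control; every other person's position is unchanged or reduced.
No new person acquires control, so the clause is not triggered.

No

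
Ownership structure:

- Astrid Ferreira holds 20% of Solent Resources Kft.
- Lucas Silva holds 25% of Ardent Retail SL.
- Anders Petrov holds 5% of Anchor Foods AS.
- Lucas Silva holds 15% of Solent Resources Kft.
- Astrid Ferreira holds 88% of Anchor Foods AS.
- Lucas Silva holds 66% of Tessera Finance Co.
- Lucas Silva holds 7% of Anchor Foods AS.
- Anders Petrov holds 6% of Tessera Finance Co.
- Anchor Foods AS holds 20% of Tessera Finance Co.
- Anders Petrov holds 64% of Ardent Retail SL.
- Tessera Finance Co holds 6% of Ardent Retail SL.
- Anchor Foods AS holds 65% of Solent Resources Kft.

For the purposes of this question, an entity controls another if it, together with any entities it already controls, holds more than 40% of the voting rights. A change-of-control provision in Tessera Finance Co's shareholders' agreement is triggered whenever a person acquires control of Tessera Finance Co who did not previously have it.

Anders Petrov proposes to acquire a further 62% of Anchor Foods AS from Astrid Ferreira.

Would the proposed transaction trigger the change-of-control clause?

The purchase adds only to Anders's holdings (Astrid's stake shrinks), so Anders is the only person who could newly come to control Tessera.
Anders holds 64% of Ardent, so Anders controls Ardent.
In Tessera, Anders's side holds only 6%, not > 40%.
So before the transaction, Anders does not control Tessera.
After the purchase, Anders's direct stake in Anchor rises to 5% + 62% = 67%, and Astrid's stake falls to 26%.
Anders holds 67% of Anchor, so Anders controls Anchor.
Anchor holds 65% of Solent, so Anders controls Solent.
After the transaction, Anders's side holds 6% + 20% = 26% of Tessera, not > 40%, so Anders still does not control Tessera.
No new person acquires control, so the clause is not triggered.

No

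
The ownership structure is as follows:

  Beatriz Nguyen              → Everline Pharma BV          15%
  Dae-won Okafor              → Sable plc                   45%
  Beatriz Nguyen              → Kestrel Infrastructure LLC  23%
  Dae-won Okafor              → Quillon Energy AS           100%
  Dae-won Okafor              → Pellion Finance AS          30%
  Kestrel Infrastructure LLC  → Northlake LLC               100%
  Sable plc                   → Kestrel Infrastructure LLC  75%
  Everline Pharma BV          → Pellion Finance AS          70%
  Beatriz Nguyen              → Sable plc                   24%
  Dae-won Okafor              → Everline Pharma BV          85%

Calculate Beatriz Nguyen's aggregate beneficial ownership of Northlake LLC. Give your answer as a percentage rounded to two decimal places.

41.00%

Beatriz reaches Northlake along 2 paths.
Via Kestrel: 23% × 100% = 23%.
Via Sable → Kestrel: 24% × 75% × 100% = 18%.
Total: 23% + 18% = 41%.
Rounded: 41.00%.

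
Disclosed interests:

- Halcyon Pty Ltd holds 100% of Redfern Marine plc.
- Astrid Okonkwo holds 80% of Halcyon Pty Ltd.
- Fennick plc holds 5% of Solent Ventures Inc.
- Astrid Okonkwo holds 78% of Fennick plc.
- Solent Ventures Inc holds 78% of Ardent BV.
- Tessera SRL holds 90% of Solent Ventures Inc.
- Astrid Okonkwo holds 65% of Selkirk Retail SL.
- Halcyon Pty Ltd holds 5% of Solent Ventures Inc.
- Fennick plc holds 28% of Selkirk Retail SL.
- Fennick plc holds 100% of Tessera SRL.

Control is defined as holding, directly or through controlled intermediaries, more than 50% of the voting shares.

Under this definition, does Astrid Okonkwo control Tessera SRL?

Astrid holds 78% of Fennick, so Astrid controls Fennick.
Fennick holds 100% of Tessera, so Astrid controls Tessera.

Yes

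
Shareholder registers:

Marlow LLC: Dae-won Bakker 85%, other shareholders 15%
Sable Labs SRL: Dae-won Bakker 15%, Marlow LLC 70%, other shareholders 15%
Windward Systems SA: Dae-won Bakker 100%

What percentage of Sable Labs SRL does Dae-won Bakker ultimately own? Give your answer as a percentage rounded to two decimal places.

74.50%

Dae-won reaches Sable along 2 paths.
Direct stake: 15% = 15%.
Via Marlow: 85% × 70% = 59.5%.
Total: 15% + 59.5% = 74.5%.
Rounded: 74.50%.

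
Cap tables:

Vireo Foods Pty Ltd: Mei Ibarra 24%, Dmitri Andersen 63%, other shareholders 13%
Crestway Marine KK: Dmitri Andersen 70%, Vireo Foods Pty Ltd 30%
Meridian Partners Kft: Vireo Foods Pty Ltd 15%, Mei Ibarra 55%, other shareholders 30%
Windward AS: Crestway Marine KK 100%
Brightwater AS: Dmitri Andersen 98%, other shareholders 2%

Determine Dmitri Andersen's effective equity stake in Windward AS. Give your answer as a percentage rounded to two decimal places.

Dmitri reaches Windward along 2 paths.
Via Crestway: 70% × 100% = 70%.
Via Vireo → Crestway: 63% × 30% × 100% = 18.9%.
Total: 70% + 18.9% = 88.9%.
Rounded: 88.90%.

88.90%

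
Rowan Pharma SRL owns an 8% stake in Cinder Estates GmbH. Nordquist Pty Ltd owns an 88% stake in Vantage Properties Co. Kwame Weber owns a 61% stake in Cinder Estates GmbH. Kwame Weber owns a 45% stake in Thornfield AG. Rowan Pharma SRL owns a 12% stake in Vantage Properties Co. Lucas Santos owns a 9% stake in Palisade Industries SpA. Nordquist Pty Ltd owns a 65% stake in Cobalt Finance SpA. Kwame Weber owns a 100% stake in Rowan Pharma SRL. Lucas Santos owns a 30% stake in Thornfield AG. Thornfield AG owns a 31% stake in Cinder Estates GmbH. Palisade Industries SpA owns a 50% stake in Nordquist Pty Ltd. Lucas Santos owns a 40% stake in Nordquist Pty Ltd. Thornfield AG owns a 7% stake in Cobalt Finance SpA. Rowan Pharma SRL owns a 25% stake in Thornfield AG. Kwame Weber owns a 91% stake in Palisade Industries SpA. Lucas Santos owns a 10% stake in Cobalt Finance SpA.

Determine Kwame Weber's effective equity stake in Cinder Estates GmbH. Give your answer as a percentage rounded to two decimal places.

90.70%

Kwame reaches Cinder along 4 paths.
Via Thornfield: 45% × 31% = 13.95%.
Via Rowan → Thornfield: 100% × 25% × 31% = 7.75%.
Via Rowan: 100% × 8% = 8%.
Direct stake: 61% = 61%.
Total: 13.95% + 7.75% + 8% + 61% = 90.7%.
Rounded: 90.70%.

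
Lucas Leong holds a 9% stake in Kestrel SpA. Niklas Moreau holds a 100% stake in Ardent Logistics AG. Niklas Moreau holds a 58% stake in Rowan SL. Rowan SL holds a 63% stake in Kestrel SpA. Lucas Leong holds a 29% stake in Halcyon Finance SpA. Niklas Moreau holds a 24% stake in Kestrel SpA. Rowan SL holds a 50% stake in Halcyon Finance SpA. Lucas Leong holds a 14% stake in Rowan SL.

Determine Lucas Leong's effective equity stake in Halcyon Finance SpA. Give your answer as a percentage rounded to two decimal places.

Lucas reaches Halcyon along 2 paths.
Direct stake: 29% = 29%.
Via Rowan: 14% × 50% = 7%.
Total: 29% + 7% = 36%.
Rounded: 36.00%.

36.00%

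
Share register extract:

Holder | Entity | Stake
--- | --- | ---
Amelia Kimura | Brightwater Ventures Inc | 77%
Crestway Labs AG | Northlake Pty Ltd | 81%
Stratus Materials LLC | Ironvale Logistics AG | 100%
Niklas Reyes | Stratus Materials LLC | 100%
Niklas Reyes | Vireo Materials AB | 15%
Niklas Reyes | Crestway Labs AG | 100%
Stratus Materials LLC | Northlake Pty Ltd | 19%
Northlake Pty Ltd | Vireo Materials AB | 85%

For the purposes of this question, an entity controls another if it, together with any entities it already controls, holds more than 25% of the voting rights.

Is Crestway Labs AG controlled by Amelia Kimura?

Amelia holds 77% of Brightwater, so Amelia controls Brightwater.
Neither Amelia nor any entity Amelia controls holds any voting interest in Crestway.
So Amelia does not control Crestway.

No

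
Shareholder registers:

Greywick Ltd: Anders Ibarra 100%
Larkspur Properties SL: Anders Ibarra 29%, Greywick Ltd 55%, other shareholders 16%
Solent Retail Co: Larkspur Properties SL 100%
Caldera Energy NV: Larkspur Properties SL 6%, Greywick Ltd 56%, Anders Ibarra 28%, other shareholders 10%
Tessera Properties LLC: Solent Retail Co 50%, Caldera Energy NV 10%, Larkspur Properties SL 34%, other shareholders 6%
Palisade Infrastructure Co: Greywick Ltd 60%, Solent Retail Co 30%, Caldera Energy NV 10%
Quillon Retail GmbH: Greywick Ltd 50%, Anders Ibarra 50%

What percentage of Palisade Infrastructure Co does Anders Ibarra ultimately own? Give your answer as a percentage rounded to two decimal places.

Anders reaches Palisade along 7 paths.
Via Greywick: 100% × 60% = 60%.
Via Larkspur → Solent: 29% × 100% × 30% = 8.7%.
Via Greywick → Larkspur → Solent: 100% × 55% × 100% × 30% = 16.5%.
Via Larkspur → Caldera: 29% × 6% × 10% = 0.174%.
Via Greywick → Larkspur → Caldera: 100% × 55% × 6% × 10% = 0.33%.
Via Greywick → Caldera: 100% × 56% × 10% = 5.6%.
Via Caldera: 28% × 10% = 2.8%.
Total: 60% + 8.7% + 16.5% + 0.174% + 0.33% + 5.6% + 2.8% = 94.104%.
Rounded: 94.10%.

94.10%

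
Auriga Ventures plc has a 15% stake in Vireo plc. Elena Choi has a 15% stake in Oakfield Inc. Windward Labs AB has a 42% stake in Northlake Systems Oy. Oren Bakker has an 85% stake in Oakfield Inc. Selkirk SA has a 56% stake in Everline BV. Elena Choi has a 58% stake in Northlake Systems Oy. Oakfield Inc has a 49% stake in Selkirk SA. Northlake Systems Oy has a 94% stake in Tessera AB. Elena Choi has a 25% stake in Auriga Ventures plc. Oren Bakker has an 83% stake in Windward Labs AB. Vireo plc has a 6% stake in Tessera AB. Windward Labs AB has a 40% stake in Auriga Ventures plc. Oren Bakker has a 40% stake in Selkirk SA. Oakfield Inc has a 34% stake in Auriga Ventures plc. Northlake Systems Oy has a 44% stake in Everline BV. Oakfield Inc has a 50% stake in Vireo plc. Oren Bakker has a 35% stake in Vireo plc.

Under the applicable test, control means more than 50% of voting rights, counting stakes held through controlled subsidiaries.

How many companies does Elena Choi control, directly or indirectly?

Elena holds 58% of Northlake, so Elena controls Northlake.
Northlake holds 94% of Tessera, so Elena controls Tessera.
No other company's threshold is met.
Elena controls 2 companies.

2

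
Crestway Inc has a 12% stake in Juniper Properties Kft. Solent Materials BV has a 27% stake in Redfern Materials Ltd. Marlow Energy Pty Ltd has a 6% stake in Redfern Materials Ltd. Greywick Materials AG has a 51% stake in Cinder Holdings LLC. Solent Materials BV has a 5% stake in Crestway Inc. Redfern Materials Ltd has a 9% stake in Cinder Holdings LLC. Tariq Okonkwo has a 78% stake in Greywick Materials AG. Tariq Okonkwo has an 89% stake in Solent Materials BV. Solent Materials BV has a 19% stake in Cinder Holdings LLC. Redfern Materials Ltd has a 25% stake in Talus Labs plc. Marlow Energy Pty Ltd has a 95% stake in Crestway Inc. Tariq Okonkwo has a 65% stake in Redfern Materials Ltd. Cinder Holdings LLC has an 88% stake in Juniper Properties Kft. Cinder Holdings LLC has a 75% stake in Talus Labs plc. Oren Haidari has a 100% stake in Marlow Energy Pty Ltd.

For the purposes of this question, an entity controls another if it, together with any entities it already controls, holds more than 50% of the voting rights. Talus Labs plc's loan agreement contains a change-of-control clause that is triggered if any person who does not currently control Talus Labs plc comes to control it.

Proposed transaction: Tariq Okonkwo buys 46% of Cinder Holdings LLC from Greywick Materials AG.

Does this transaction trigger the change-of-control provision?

No

The purchase adds only to Tariq's holdings (Greywick's stake shrinks), so Tariq is the only person who could newly come to control Talus.
Tariq holds 89% of Solent, so Tariq controls Solent.
Solent and Tariq together hold 27% + 65% = 92% of Redfern, so Tariq controls Redfern.
Tariq holds 78% of Greywick, so Tariq controls Greywick.
Solent and Greywick and Redfern together hold 19% + 51% + 9% = 79% of Cinder, so Tariq controls Cinder.
Redfern and Cinder together hold 25% + 75% = 100% of Talus, so Tariq controls Talus.
So Tariq already controls Talus before the transaction.
After the purchase, Tariq holds 46% of Cinder directly, and Greywick's stake falls to 5%.
Tariq controlled Talus already, so this is not a new person acquiring control; every other person's position is unchanged or reduced.
No new person acquires control, so the clause is not triggered.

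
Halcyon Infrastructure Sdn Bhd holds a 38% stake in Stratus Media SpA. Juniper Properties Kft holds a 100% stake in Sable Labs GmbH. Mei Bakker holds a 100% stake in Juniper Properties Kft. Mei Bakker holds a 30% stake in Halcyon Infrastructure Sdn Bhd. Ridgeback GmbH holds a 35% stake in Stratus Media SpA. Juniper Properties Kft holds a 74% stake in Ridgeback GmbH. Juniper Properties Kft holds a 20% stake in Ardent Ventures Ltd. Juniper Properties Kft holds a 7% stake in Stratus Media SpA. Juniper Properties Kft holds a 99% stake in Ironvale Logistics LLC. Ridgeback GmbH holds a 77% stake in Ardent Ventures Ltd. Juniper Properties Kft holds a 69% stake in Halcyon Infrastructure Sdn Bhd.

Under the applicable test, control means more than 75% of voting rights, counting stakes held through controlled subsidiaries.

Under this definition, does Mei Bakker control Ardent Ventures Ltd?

Mei holds 100% of Juniper, so Mei controls Juniper.
Mei and Juniper together hold 30% + 69% = 99% of Halcyon, so Mei controls Halcyon.
Juniper holds 99% of Ironvale, so Mei controls Ironvale.
Juniper holds 100% of Sable, so Mei controls Sable.
In Ardent, Mei's side holds only 20%, not > 75%.
So Mei does not control Ardent.

No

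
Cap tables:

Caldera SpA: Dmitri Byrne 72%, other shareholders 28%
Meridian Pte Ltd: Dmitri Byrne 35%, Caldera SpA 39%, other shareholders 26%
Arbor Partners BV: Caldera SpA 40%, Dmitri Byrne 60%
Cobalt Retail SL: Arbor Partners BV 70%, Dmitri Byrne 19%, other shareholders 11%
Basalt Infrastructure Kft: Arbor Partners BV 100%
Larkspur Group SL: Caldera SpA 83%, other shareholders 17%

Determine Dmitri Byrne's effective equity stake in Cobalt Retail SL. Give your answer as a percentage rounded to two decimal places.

Dmitri reaches Cobalt along 3 paths.
Via Caldera → Arbor: 72% × 40% × 70% = 20.16%.
Via Arbor: 60% × 70% = 42%.
Direct stake: 19% = 19%.
Total: 20.16% + 42% + 19% = 81.16%.

81.16%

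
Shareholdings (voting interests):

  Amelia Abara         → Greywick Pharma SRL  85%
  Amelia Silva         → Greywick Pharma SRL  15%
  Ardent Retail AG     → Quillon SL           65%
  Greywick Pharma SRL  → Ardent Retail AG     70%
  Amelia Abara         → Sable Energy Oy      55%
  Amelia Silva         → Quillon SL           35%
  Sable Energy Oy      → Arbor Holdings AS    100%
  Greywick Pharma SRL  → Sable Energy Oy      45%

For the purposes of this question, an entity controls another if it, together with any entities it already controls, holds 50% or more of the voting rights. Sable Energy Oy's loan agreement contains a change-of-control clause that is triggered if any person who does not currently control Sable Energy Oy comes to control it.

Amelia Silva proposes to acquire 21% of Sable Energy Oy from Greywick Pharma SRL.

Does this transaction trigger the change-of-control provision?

The purchase adds only to Amelia Silva's holdings (Greywick's stake shrinks), so Amelia Silva is the only person who could newly come to control Sable.
Amelia Silva's largest direct stake is 35% in Quillon, which does not meet the threshold, so Amelia Silva controls no company.
Neither Amelia Silva nor any entity Amelia Silva controls holds any voting interest in Sable.
So before the transaction, Amelia Silva does not control Sable.
After the purchase, Amelia Silva holds 21% of Sable directly, and Greywick's stake falls to 24%.
After the transaction, Amelia Silva's side holds 21% of Sable, not ≥ 50%, so Amelia Silva still does not control Sable.
No new person acquires control, so the clause is not triggered.

No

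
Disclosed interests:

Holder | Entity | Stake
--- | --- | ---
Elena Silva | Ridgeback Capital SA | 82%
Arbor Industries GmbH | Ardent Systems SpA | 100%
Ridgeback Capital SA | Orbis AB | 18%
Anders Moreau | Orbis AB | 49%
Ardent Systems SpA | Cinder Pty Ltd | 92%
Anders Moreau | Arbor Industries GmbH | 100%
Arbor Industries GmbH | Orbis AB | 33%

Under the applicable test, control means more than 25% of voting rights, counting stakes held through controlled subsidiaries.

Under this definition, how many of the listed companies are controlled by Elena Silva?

Elena holds 82% of Ridgeback, so Elena controls Ridgeback.
No other company's threshold is met.
Elena controls 1 company.

1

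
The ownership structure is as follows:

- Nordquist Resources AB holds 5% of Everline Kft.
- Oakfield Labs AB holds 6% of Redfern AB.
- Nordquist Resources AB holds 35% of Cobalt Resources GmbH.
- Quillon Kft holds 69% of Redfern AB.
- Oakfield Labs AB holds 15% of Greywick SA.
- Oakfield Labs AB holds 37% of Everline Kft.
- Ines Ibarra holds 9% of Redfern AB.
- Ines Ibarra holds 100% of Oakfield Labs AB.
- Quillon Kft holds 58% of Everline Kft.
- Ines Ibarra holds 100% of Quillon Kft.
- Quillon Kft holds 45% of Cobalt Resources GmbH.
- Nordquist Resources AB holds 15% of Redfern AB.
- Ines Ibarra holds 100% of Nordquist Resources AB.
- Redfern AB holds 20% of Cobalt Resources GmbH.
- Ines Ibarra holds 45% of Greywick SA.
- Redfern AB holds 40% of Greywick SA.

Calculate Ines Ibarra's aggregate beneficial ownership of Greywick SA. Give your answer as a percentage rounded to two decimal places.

Ines reaches Greywick along 6 paths.
Via Oakfield: 100% × 15% = 15%.
Via Nordquist → Redfern: 100% × 15% × 40% = 6%.
Via Redfern: 9% × 40% = 3.6%.
Via Quillon → Redfern: 100% × 69% × 40% = 27.6%.
Via Oakfield → Redfern: 100% × 6% × 40% = 2.4%.
Direct stake: 45% = 45%.
Total: 15% + 6% + 3.6% + 27.6% + 2.4% + 45% = 99.6%.
Rounded: 99.60%.

99.60%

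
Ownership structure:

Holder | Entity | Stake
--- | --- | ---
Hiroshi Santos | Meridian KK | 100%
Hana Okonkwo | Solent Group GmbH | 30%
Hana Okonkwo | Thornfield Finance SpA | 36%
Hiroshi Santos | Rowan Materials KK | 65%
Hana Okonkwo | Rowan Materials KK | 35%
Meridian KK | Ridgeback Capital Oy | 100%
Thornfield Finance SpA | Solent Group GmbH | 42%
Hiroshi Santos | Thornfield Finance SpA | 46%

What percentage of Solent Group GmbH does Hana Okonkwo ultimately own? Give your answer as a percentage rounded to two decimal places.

45.12%

Hana reaches Solent along 2 paths.
Via Thornfield: 36% × 42% = 15.12%.
Direct stake: 30% = 30%.
Total: 15.12% + 30% = 45.12%.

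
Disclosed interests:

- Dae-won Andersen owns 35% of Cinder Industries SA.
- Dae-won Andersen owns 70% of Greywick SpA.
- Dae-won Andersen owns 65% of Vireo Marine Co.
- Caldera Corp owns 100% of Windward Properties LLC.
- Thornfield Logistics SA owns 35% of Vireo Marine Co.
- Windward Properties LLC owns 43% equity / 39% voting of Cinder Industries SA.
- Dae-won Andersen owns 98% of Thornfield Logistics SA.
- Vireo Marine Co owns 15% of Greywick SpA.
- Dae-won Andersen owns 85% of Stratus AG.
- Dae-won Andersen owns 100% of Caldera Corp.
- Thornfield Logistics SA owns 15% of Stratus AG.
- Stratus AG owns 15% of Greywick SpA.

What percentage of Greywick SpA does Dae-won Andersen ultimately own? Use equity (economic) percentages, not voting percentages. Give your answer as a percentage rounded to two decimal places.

Dae-won reaches Greywick along 5 paths.
Via Thornfield → Stratus: 98% × 15% × 15% = 2.205%.
Via Stratus: 85% × 15% = 12.75%.
Via Vireo: 65% × 15% = 9.75%.
Via Thornfield → Vireo: 98% × 35% × 15% = 5.145%.
Direct stake: 70% = 70%.
Total: 2.205% + 12.75% + 9.75% + 5.145% + 70% = 99.85%.

99.85%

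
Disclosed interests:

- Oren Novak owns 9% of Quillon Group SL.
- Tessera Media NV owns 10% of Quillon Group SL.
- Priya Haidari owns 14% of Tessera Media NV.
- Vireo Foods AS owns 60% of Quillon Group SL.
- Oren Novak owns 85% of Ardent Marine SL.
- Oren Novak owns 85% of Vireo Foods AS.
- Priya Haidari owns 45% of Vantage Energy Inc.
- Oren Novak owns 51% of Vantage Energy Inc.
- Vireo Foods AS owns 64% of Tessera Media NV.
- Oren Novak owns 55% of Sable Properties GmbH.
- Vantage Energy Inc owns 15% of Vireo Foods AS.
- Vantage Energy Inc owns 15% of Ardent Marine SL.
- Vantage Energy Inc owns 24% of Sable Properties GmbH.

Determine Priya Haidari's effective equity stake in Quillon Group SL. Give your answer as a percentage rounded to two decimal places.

5.88%

Priya reaches Quillon along 3 paths.
Via Vantage → Vireo: 45% × 15% × 60% = 4.05%.
Via Tessera: 14% × 10% = 1.4%.
Via Vantage → Vireo → Tessera: 45% × 15% × 64% × 10% = 0.432%.
Total: 4.05% + 1.4% + 0.432% = 5.882%.
Rounded: 5.88%.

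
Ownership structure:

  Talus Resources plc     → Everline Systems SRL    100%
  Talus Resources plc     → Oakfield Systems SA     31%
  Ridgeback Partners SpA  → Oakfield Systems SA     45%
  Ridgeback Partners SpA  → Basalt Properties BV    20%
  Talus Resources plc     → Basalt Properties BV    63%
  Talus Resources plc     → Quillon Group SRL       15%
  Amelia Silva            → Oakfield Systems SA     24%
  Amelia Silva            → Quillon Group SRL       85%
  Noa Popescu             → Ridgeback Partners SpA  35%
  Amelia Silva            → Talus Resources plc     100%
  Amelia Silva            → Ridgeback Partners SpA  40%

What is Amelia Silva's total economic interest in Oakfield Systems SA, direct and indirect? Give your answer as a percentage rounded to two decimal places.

73.00%

Amelia reaches Oakfield along 3 paths.
Via Talus: 100% × 31% = 31%.
Direct stake: 24% = 24%.
Via Ridgeback: 40% × 45% = 18%.
Total: 31% + 24% + 18% = 73%.
Rounded: 73.00%.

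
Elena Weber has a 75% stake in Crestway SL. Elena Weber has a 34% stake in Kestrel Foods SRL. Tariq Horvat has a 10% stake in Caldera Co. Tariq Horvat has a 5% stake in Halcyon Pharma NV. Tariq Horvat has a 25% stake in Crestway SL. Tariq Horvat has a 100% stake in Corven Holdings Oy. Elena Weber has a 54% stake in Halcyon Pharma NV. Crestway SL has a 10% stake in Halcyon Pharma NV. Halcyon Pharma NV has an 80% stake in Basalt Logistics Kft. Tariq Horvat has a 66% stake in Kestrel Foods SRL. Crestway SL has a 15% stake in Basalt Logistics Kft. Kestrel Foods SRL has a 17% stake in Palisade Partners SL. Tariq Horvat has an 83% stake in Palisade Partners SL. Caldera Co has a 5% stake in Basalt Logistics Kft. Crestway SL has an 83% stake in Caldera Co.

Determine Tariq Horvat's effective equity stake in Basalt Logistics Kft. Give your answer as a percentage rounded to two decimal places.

11.29%

Tariq reaches Basalt along 5 paths.
Via Crestway → Caldera: 25% × 83% × 5% = 1.0375%.
Via Caldera: 10% × 5% = 0.5%.
Via Crestway: 25% × 15% = 3.75%.
Via Halcyon: 5% × 80% = 4%.
Via Crestway → Halcyon: 25% × 10% × 80% = 2%.
Total: 1.0375% + 0.5% + 3.75% + 4% + 2% = 11.2875%.
Rounded: 11.29%.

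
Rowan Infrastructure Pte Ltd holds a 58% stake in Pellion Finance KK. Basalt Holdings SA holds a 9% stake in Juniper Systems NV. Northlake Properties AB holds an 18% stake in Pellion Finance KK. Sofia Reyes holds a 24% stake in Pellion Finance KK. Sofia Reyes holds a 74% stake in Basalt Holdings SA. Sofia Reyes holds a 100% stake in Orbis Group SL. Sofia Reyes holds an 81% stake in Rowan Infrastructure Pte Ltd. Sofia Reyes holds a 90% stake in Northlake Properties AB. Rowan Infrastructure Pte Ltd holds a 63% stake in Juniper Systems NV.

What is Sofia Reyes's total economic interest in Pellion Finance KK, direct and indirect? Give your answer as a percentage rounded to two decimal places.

87.18%

Sofia reaches Pellion along 3 paths.
Via Northlake: 90% × 18% = 16.2%.
Direct stake: 24% = 24%.
Via Rowan: 81% × 58% = 46.98%.
Total: 16.2% + 24% + 46.98% = 87.18%.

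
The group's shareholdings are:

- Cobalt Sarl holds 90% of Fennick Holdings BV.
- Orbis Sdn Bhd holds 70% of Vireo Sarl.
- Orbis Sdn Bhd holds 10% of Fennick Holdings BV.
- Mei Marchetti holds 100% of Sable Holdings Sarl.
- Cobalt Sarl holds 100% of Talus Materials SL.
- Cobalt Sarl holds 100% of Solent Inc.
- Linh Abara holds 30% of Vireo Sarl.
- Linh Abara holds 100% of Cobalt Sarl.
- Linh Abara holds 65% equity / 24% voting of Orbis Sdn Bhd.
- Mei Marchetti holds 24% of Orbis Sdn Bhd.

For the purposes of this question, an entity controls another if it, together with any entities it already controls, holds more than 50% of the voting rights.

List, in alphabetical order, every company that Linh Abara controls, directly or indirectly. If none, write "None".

Cobalt Sarl, Fennick Holdings BV, Solent Inc, Talus Materials SL

Linh holds 100% of Cobalt, so Linh controls Cobalt.
Cobalt holds 90% of Fennick, so Linh controls Fennick.
Cobalt holds 100% of Talus, so Linh controls Talus.
Cobalt holds 100% of Solent, so Linh controls Solent.
No other company's threshold is met.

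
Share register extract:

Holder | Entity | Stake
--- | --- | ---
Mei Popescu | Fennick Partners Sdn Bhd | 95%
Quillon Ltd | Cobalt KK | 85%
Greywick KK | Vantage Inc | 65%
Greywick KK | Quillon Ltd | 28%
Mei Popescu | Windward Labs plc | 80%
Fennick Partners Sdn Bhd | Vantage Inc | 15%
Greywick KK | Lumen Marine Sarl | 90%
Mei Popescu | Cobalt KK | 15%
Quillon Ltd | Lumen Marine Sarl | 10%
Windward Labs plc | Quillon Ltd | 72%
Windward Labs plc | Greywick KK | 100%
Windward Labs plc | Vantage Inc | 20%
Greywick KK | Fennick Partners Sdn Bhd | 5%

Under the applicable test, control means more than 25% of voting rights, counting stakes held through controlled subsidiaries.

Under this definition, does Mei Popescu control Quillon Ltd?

Mei holds 80% of Windward, so Mei controls Windward.
Windward holds 100% of Greywick, so Mei controls Greywick.
Windward and Greywick together hold 72% + 28% = 100% of Quillon, so Mei controls Quillon.

Yes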